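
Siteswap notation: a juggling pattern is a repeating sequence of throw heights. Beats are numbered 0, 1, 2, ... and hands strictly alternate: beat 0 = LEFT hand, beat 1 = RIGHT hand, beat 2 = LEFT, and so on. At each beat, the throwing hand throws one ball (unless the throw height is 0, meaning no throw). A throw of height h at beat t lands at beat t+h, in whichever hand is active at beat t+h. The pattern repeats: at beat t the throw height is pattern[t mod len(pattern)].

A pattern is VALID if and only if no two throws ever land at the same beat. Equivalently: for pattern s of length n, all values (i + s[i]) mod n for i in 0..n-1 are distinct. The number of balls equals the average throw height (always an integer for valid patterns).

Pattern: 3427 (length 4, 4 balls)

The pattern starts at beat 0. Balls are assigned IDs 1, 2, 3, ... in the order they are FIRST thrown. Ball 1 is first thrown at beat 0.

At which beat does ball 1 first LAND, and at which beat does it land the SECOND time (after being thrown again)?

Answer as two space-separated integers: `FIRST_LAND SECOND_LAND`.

Answer: 3 10

Derivation:
Beat 0 (L): throw ball1 h=3 -> lands@3:R; in-air after throw: [b1@3:R]
Beat 1 (R): throw ball2 h=4 -> lands@5:R; in-air after throw: [b1@3:R b2@5:R]
Beat 2 (L): throw ball3 h=2 -> lands@4:L; in-air after throw: [b1@3:R b3@4:L b2@5:R]
Beat 3 (R): throw ball1 h=7 -> lands@10:L; in-air after throw: [b3@4:L b2@5:R b1@10:L]
Beat 4 (L): throw ball3 h=3 -> lands@7:R; in-air after throw: [b2@5:R b3@7:R b1@10:L]
Beat 5 (R): throw ball2 h=4 -> lands@9:R; in-air after throw: [b3@7:R b2@9:R b1@10:L]
Beat 6 (L): throw ball4 h=2 -> lands@8:L; in-air after throw: [b3@7:R b4@8:L b2@9:R b1@10:L]
Beat 7 (R): throw ball3 h=7 -> lands@14:L; in-air after throw: [b4@8:L b2@9:R b1@10:L b3@14:L]
Beat 8 (L): throw ball4 h=3 -> lands@11:R; in-air after throw: [b2@9:R b1@10:L b4@11:R b3@14:L]
Beat 9 (R): throw ball2 h=4 -> lands@13:R; in-air after throw: [b1@10:L b4@11:R b2@13:R b3@14:L]
Beat 10 (L): throw ball1 h=2 -> lands@12:L; in-air after throw: [b4@11:R b1@12:L b2@13:R b3@14:L]
Ball 1: thrown@0 h=3 -> first land @3; rethrown@3 h=7 -> second land @10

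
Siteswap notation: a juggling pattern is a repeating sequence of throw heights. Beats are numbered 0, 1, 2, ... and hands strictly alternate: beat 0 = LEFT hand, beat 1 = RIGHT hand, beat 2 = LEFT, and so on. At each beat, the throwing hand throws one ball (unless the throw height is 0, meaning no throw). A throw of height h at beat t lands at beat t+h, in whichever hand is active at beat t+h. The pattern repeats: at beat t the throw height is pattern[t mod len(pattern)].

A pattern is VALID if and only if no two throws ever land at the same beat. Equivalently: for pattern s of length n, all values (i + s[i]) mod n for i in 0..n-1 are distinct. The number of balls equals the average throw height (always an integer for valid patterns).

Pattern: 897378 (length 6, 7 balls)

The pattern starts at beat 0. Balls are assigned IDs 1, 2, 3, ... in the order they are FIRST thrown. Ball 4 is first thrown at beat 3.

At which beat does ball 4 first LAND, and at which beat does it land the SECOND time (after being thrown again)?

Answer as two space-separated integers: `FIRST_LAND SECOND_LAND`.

Answer: 6 14

Derivation:
Beat 0 (L): throw ball1 h=8 -> lands@8:L; in-air after throw: [b1@8:L]
Beat 1 (R): throw ball2 h=9 -> lands@10:L; in-air after throw: [b1@8:L b2@10:L]
Beat 2 (L): throw ball3 h=7 -> lands@9:R; in-air after throw: [b1@8:L b3@9:R b2@10:L]
Beat 3 (R): throw ball4 h=3 -> lands@6:L; in-air after throw: [b4@6:L b1@8:L b3@9:R b2@10:L]
Beat 4 (L): throw ball5 h=7 -> lands@11:R; in-air after throw: [b4@6:L b1@8:L b3@9:R b2@10:L b5@11:R]
Beat 5 (R): throw ball6 h=8 -> lands@13:R; in-air after throw: [b4@6:L b1@8:L b3@9:R b2@10:L b5@11:R b6@13:R]
Beat 6 (L): throw ball4 h=8 -> lands@14:L; in-air after throw: [b1@8:L b3@9:R b2@10:L b5@11:R b6@13:R b4@14:L]
Beat 7 (R): throw ball7 h=9 -> lands@16:L; in-air after throw: [b1@8:L b3@9:R b2@10:L b5@11:R b6@13:R b4@14:L b7@16:L]
Beat 8 (L): throw ball1 h=7 -> lands@15:R; in-air after throw: [b3@9:R b2@10:L b5@11:R b6@13:R b4@14:L b1@15:R b7@16:L]
Beat 9 (R): throw ball3 h=3 -> lands@12:L; in-air after throw: [b2@10:L b5@11:R b3@12:L b6@13:R b4@14:L b1@15:R b7@16:L]
Beat 10 (L): throw ball2 h=7 -> lands@17:R; in-air after throw: [b5@11:R b3@12:L b6@13:R b4@14:L b1@15:R b7@16:L b2@17:R]
Beat 11 (R): throw ball5 h=8 -> lands@19:R; in-air after throw: [b3@12:L b6@13:R b4@14:L b1@15:R b7@16:L b2@17:R b5@19:R]
Beat 12 (L): throw ball3 h=8 -> lands@20:L; in-air after throw: [b6@13:R b4@14:L b1@15:R b7@16:L b2@17:R b5@19:R b3@20:L]
Beat 13 (R): throw ball6 h=9 -> lands@22:L; in-air after throw: [b4@14:L b1@15:R b7@16:L b2@17:R b5@19:R b3@20:L b6@22:L]
Beat 14 (L): throw ball4 h=7 -> lands@21:R; in-air after throw: [b1@15:R b7@16:L b2@17:R b5@19:R b3@20:L b4@21:R b6@22:L]
Ball 4: thrown@3 h=3 -> first land @6; rethrown@6 h=8 -> second land @14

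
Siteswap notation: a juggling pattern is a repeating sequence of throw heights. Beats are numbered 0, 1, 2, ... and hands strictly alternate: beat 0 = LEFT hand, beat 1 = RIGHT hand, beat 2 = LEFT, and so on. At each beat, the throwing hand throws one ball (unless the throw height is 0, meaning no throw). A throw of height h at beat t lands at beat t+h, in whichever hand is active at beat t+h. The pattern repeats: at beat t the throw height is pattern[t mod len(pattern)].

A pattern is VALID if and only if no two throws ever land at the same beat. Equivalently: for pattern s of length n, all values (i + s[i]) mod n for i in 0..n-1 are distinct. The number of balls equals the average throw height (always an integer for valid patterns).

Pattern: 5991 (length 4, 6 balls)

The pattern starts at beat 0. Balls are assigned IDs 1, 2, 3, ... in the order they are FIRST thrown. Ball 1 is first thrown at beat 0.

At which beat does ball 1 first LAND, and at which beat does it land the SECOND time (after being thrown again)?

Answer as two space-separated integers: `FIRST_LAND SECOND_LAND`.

Beat 0 (L): throw ball1 h=5 -> lands@5:R; in-air after throw: [b1@5:R]
Beat 1 (R): throw ball2 h=9 -> lands@10:L; in-air after throw: [b1@5:R b2@10:L]
Beat 2 (L): throw ball3 h=9 -> lands@11:R; in-air after throw: [b1@5:R b2@10:L b3@11:R]
Beat 3 (R): throw ball4 h=1 -> lands@4:L; in-air after throw: [b4@4:L b1@5:R b2@10:L b3@11:R]
Beat 4 (L): throw ball4 h=5 -> lands@9:R; in-air after throw: [b1@5:R b4@9:R b2@10:L b3@11:R]
Beat 5 (R): throw ball1 h=9 -> lands@14:L; in-air after throw: [b4@9:R b2@10:L b3@11:R b1@14:L]
Beat 6 (L): throw ball5 h=9 -> lands@15:R; in-air after throw: [b4@9:R b2@10:L b3@11:R b1@14:L b5@15:R]
Beat 7 (R): throw ball6 h=1 -> lands@8:L; in-air after throw: [b6@8:L b4@9:R b2@10:L b3@11:R b1@14:L b5@15:R]
Beat 8 (L): throw ball6 h=5 -> lands@13:R; in-air after throw: [b4@9:R b2@10:L b3@11:R b6@13:R b1@14:L b5@15:R]
Beat 9 (R): throw ball4 h=9 -> lands@18:L; in-air after throw: [b2@10:L b3@11:R b6@13:R b1@14:L b5@15:R b4@18:L]
Beat 10 (L): throw ball2 h=9 -> lands@19:R; in-air after throw: [b3@11:R b6@13:R b1@14:L b5@15:R b4@18:L b2@19:R]
Beat 11 (R): throw ball3 h=1 -> lands@12:L; in-air after throw: [b3@12:L b6@13:R b1@14:L b5@15:R b4@18:L b2@19:R]
Beat 12 (L): throw ball3 h=5 -> lands@17:R; in-air after throw: [b6@13:R b1@14:L b5@15:R b3@17:R b4@18:L b2@19:R]
Beat 13 (R): throw ball6 h=9 -> lands@22:L; in-air after throw: [b1@14:L b5@15:R b3@17:R b4@18:L b2@19:R b6@22:L]
Beat 14 (L): throw ball1 h=9 -> lands@23:R; in-air after throw: [b5@15:R b3@17:R b4@18:L b2@19:R b6@22:L b1@23:R]
Ball 1: thrown@0 h=5 -> first land @5; rethrown@5 h=9 -> second land @14

Answer: 5 14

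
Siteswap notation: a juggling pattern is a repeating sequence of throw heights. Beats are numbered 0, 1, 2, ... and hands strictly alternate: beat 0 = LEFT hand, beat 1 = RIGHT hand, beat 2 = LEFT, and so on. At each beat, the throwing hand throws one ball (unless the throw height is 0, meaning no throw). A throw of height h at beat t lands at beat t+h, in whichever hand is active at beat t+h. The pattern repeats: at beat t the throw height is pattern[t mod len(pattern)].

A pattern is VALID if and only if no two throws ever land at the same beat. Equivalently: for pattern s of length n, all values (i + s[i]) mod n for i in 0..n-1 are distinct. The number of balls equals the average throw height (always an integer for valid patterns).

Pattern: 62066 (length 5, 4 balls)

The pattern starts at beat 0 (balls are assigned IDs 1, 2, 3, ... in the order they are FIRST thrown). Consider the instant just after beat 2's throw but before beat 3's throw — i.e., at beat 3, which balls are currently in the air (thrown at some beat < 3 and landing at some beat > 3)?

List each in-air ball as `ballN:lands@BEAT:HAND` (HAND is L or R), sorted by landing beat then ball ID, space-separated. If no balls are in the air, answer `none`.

Beat 0 (L): throw ball1 h=6 -> lands@6:L; in-air after throw: [b1@6:L]
Beat 1 (R): throw ball2 h=2 -> lands@3:R; in-air after throw: [b2@3:R b1@6:L]
Beat 3 (R): throw ball2 h=6 -> lands@9:R; in-air after throw: [b1@6:L b2@9:R]

Answer: ball1:lands@6:L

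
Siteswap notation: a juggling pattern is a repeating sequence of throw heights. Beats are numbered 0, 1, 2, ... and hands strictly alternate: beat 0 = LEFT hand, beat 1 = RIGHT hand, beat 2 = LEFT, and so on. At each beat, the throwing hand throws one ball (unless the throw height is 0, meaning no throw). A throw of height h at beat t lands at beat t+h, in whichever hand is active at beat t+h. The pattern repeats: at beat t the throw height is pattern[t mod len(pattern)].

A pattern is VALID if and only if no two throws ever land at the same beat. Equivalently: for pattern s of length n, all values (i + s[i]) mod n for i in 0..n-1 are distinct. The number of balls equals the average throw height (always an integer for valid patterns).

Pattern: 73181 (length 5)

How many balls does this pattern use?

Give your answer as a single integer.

Pattern = [7, 3, 1, 8, 1], length n = 5
  position 0: throw height = 7, running sum = 7
  position 1: throw height = 3, running sum = 10
  position 2: throw height = 1, running sum = 11
  position 3: throw height = 8, running sum = 19
  position 4: throw height = 1, running sum = 20
Total sum = 20; balls = sum / n = 20 / 5 = 4

Answer: 4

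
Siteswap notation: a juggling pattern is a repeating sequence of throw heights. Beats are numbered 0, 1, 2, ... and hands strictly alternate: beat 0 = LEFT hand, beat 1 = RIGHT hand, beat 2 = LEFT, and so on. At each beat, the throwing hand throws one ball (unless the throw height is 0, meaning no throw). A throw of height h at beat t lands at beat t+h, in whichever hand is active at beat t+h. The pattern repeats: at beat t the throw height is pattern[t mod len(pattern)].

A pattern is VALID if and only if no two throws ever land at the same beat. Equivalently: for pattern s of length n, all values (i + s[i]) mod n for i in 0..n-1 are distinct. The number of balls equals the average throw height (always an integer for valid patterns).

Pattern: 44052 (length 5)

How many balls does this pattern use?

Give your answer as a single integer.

Pattern = [4, 4, 0, 5, 2], length n = 5
  position 0: throw height = 4, running sum = 4
  position 1: throw height = 4, running sum = 8
  position 2: throw height = 0, running sum = 8
  position 3: throw height = 5, running sum = 13
  position 4: throw height = 2, running sum = 15
Total sum = 15; balls = sum / n = 15 / 5 = 3

Answer: 3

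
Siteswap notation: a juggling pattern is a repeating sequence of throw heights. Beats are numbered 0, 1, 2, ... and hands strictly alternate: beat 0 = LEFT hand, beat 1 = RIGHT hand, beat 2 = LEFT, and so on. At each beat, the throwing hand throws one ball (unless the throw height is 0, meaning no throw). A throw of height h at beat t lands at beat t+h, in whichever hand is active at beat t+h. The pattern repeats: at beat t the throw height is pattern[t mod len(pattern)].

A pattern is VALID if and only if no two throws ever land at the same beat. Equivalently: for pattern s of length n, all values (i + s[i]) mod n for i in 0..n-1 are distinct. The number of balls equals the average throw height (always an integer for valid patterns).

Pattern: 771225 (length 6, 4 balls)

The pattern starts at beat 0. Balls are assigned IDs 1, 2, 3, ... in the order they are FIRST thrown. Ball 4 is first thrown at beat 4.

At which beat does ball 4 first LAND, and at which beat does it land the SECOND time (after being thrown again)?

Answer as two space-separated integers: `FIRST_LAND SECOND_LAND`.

Beat 0 (L): throw ball1 h=7 -> lands@7:R; in-air after throw: [b1@7:R]
Beat 1 (R): throw ball2 h=7 -> lands@8:L; in-air after throw: [b1@7:R b2@8:L]
Beat 2 (L): throw ball3 h=1 -> lands@3:R; in-air after throw: [b3@3:R b1@7:R b2@8:L]
Beat 3 (R): throw ball3 h=2 -> lands@5:R; in-air after throw: [b3@5:R b1@7:R b2@8:L]
Beat 4 (L): throw ball4 h=2 -> lands@6:L; in-air after throw: [b3@5:R b4@6:L b1@7:R b2@8:L]
Beat 5 (R): throw ball3 h=5 -> lands@10:L; in-air after throw: [b4@6:L b1@7:R b2@8:L b3@10:L]
Beat 6 (L): throw ball4 h=7 -> lands@13:R; in-air after throw: [b1@7:R b2@8:L b3@10:L b4@13:R]
Beat 7 (R): throw ball1 h=7 -> lands@14:L; in-air after throw: [b2@8:L b3@10:L b4@13:R b1@14:L]
Beat 8 (L): throw ball2 h=1 -> lands@9:R; in-air after throw: [b2@9:R b3@10:L b4@13:R b1@14:L]
Beat 9 (R): throw ball2 h=2 -> lands@11:R; in-air after throw: [b3@10:L b2@11:R b4@13:R b1@14:L]
Beat 10 (L): throw ball3 h=2 -> lands@12:L; in-air after throw: [b2@11:R b3@12:L b4@13:R b1@14:L]
Beat 11 (R): throw ball2 h=5 -> lands@16:L; in-air after throw: [b3@12:L b4@13:R b1@14:L b2@16:L]
Beat 12 (L): throw ball3 h=7 -> lands@19:R; in-air after throw: [b4@13:R b1@14:L b2@16:L b3@19:R]
Beat 13 (R): throw ball4 h=7 -> lands@20:L; in-air after throw: [b1@14:L b2@16:L b3@19:R b4@20:L]
Ball 4: thrown@4 h=2 -> first land @6; rethrown@6 h=7 -> second land @13

Answer: 6 13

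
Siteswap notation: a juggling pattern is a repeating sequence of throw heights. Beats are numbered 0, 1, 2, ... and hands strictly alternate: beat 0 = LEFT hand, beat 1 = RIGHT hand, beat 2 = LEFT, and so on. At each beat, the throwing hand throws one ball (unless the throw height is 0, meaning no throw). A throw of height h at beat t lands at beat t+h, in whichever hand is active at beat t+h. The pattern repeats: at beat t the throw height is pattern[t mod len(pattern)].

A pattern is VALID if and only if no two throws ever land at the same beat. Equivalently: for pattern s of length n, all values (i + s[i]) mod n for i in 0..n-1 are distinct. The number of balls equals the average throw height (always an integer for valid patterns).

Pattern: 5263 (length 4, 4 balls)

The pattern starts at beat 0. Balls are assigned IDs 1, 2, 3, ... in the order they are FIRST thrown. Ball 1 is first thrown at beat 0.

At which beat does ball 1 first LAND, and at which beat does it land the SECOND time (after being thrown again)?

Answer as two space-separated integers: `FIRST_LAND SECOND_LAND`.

Answer: 5 7

Derivation:
Beat 0 (L): throw ball1 h=5 -> lands@5:R; in-air after throw: [b1@5:R]
Beat 1 (R): throw ball2 h=2 -> lands@3:R; in-air after throw: [b2@3:R b1@5:R]
Beat 2 (L): throw ball3 h=6 -> lands@8:L; in-air after throw: [b2@3:R b1@5:R b3@8:L]
Beat 3 (R): throw ball2 h=3 -> lands@6:L; in-air after throw: [b1@5:R b2@6:L b3@8:L]
Beat 4 (L): throw ball4 h=5 -> lands@9:R; in-air after throw: [b1@5:R b2@6:L b3@8:L b4@9:R]
Beat 5 (R): throw ball1 h=2 -> lands@7:R; in-air after throw: [b2@6:L b1@7:R b3@8:L b4@9:R]
Beat 6 (L): throw ball2 h=6 -> lands@12:L; in-air after throw: [b1@7:R b3@8:L b4@9:R b2@12:L]
Beat 7 (R): throw ball1 h=3 -> lands@10:L; in-air after throw: [b3@8:L b4@9:R b1@10:L b2@12:L]
Ball 1: thrown@0 h=5 -> first land @5; rethrown@5 h=2 -> second land @7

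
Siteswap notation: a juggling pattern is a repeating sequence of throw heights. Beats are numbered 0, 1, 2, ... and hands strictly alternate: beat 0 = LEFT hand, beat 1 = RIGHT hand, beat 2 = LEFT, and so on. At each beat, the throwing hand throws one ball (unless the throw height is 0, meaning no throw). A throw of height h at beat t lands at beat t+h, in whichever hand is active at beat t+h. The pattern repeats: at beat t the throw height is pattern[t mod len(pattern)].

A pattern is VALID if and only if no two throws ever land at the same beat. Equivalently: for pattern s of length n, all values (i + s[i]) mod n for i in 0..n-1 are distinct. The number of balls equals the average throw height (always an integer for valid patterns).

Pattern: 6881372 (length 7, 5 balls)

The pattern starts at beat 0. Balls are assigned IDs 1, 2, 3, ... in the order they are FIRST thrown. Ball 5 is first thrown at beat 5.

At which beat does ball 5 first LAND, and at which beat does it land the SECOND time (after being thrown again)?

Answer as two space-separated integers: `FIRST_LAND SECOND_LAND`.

Answer: 12 19

Derivation:
Beat 0 (L): throw ball1 h=6 -> lands@6:L; in-air after throw: [b1@6:L]
Beat 1 (R): throw ball2 h=8 -> lands@9:R; in-air after throw: [b1@6:L b2@9:R]
Beat 2 (L): throw ball3 h=8 -> lands@10:L; in-air after throw: [b1@6:L b2@9:R b3@10:L]
Beat 3 (R): throw ball4 h=1 -> lands@4:L; in-air after throw: [b4@4:L b1@6:L b2@9:R b3@10:L]
Beat 4 (L): throw ball4 h=3 -> lands@7:R; in-air after throw: [b1@6:L b4@7:R b2@9:R b3@10:L]
Beat 5 (R): throw ball5 h=7 -> lands@12:L; in-air after throw: [b1@6:L b4@7:R b2@9:R b3@10:L b5@12:L]
Beat 6 (L): throw ball1 h=2 -> lands@8:L; in-air after throw: [b4@7:R b1@8:L b2@9:R b3@10:L b5@12:L]
Beat 7 (R): throw ball4 h=6 -> lands@13:R; in-air after throw: [b1@8:L b2@9:R b3@10:L b5@12:L b4@13:R]
Beat 8 (L): throw ball1 h=8 -> lands@16:L; in-air after throw: [b2@9:R b3@10:L b5@12:L b4@13:R b1@16:L]
Beat 9 (R): throw ball2 h=8 -> lands@17:R; in-air after throw: [b3@10:L b5@12:L b4@13:R b1@16:L b2@17:R]
Beat 10 (L): throw ball3 h=1 -> lands@11:R; in-air after throw: [b3@11:R b5@12:L b4@13:R b1@16:L b2@17:R]
Beat 11 (R): throw ball3 h=3 -> lands@14:L; in-air after throw: [b5@12:L b4@13:R b3@14:L b1@16:L b2@17:R]
Beat 12 (L): throw ball5 h=7 -> lands@19:R; in-air after throw: [b4@13:R b3@14:L b1@16:L b2@17:R b5@19:R]
Beat 13 (R): throw ball4 h=2 -> lands@15:R; in-air after throw: [b3@14:L b4@15:R b1@16:L b2@17:R b5@19:R]
Ball 5: thrown@5 h=7 -> first land @12; rethrown@12 h=7 -> second land @19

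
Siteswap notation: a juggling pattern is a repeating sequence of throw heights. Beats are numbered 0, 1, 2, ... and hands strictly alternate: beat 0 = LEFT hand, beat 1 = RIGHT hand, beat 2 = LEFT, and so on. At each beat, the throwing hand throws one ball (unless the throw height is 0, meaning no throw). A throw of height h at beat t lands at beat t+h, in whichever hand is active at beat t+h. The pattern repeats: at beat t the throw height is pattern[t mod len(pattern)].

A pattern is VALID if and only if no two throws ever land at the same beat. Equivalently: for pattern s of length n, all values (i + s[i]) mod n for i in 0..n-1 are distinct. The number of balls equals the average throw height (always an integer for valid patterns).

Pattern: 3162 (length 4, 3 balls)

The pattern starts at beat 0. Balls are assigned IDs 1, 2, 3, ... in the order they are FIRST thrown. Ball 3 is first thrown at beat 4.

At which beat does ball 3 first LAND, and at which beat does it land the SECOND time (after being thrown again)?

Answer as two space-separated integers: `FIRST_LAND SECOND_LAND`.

Answer: 7 9

Derivation:
Beat 0 (L): throw ball1 h=3 -> lands@3:R; in-air after throw: [b1@3:R]
Beat 1 (R): throw ball2 h=1 -> lands@2:L; in-air after throw: [b2@2:L b1@3:R]
Beat 2 (L): throw ball2 h=6 -> lands@8:L; in-air after throw: [b1@3:R b2@8:L]
Beat 3 (R): throw ball1 h=2 -> lands@5:R; in-air after throw: [b1@5:R b2@8:L]
Beat 4 (L): throw ball3 h=3 -> lands@7:R; in-air after throw: [b1@5:R b3@7:R b2@8:L]
Beat 5 (R): throw ball1 h=1 -> lands@6:L; in-air after throw: [b1@6:L b3@7:R b2@8:L]
Beat 6 (L): throw ball1 h=6 -> lands@12:L; in-air after throw: [b3@7:R b2@8:L b1@12:L]
Beat 7 (R): throw ball3 h=2 -> lands@9:R; in-air after throw: [b2@8:L b3@9:R b1@12:L]
Beat 8 (L): throw ball2 h=3 -> lands@11:R; in-air after throw: [b3@9:R b2@11:R b1@12:L]
Beat 9 (R): throw ball3 h=1 -> lands@10:L; in-air after throw: [b3@10:L b2@11:R b1@12:L]
Ball 3: thrown@4 h=3 -> first land @7; rethrown@7 h=2 -> second land @9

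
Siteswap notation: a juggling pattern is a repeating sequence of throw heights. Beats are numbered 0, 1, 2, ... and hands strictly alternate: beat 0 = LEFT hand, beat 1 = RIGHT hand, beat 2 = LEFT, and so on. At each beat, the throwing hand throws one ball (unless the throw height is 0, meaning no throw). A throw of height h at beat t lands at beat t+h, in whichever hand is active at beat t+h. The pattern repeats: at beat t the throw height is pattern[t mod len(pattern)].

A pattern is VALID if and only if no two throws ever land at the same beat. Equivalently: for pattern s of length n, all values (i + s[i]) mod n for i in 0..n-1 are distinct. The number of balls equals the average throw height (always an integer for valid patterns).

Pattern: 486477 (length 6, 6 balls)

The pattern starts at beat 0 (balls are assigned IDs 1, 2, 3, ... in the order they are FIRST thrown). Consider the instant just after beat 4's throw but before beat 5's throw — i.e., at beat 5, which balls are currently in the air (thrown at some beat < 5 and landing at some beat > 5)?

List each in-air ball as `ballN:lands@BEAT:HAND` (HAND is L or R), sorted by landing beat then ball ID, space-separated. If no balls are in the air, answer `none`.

Beat 0 (L): throw ball1 h=4 -> lands@4:L; in-air after throw: [b1@4:L]
Beat 1 (R): throw ball2 h=8 -> lands@9:R; in-air after throw: [b1@4:L b2@9:R]
Beat 2 (L): throw ball3 h=6 -> lands@8:L; in-air after throw: [b1@4:L b3@8:L b2@9:R]
Beat 3 (R): throw ball4 h=4 -> lands@7:R; in-air after throw: [b1@4:L b4@7:R b3@8:L b2@9:R]
Beat 4 (L): throw ball1 h=7 -> lands@11:R; in-air after throw: [b4@7:R b3@8:L b2@9:R b1@11:R]
Beat 5 (R): throw ball5 h=7 -> lands@12:L; in-air after throw: [b4@7:R b3@8:L b2@9:R b1@11:R b5@12:L]

Answer: ball4:lands@7:R ball3:lands@8:L ball2:lands@9:R ball1:lands@11:R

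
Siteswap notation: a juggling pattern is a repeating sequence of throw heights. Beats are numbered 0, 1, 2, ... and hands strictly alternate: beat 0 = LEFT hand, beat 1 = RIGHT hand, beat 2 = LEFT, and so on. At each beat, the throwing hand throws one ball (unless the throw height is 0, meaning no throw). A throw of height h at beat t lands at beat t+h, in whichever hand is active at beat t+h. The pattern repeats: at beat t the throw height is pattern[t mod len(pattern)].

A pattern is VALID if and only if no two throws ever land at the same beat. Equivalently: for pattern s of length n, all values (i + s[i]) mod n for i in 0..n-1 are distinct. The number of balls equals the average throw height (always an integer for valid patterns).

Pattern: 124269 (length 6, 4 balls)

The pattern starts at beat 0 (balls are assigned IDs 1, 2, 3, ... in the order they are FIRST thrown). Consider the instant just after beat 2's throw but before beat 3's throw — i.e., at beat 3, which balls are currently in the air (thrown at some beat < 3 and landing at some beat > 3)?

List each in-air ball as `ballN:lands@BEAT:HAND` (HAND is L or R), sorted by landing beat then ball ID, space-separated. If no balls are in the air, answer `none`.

Answer: ball2:lands@6:L

Derivation:
Beat 0 (L): throw ball1 h=1 -> lands@1:R; in-air after throw: [b1@1:R]
Beat 1 (R): throw ball1 h=2 -> lands@3:R; in-air after throw: [b1@3:R]
Beat 2 (L): throw ball2 h=4 -> lands@6:L; in-air after throw: [b1@3:R b2@6:L]
Beat 3 (R): throw ball1 h=2 -> lands@5:R; in-air after throw: [b1@5:R b2@6:L]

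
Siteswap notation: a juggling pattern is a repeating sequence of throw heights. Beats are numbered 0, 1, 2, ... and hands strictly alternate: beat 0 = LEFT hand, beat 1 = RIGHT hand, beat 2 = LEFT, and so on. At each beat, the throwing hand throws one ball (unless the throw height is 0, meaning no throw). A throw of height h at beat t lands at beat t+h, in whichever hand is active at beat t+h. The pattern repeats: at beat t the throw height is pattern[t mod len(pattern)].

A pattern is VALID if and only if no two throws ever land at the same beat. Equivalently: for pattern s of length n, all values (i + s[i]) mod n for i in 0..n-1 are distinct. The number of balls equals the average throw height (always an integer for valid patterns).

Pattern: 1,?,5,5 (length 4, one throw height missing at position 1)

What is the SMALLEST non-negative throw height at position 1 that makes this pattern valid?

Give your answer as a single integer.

i=0: (0 + 1) mod 4 = 1
i=1: s[i]=? (unknown)
i=2: (2 + 5) mod 4 = 3
i=3: (3 + 5) mod 4 = 0
Known residues: [0, 1, 3]; need a permutation of 0..3, so missing residue r = 2
Need (1 + s) mod 4 = 2; smallest s = (2 - 1) mod 4 = 1

Answer: 1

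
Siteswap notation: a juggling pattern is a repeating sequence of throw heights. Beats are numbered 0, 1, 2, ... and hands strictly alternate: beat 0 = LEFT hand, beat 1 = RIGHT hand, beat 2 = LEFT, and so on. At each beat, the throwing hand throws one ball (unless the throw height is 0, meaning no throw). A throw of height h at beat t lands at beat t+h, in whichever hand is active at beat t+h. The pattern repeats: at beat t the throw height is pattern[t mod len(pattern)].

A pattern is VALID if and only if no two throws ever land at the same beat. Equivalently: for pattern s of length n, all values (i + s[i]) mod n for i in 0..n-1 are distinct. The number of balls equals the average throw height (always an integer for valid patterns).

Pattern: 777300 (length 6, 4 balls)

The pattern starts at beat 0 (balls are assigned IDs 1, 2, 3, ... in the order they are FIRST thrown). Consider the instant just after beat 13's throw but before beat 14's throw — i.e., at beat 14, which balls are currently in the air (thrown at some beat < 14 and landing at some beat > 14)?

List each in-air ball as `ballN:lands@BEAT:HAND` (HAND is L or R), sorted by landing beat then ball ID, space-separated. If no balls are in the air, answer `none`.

Beat 0 (L): throw ball1 h=7 -> lands@7:R; in-air after throw: [b1@7:R]
Beat 1 (R): throw ball2 h=7 -> lands@8:L; in-air after throw: [b1@7:R b2@8:L]
Beat 2 (L): throw ball3 h=7 -> lands@9:R; in-air after throw: [b1@7:R b2@8:L b3@9:R]
Beat 3 (R): throw ball4 h=3 -> lands@6:L; in-air after throw: [b4@6:L b1@7:R b2@8:L b3@9:R]
Beat 6 (L): throw ball4 h=7 -> lands@13:R; in-air after throw: [b1@7:R b2@8:L b3@9:R b4@13:R]
Beat 7 (R): throw ball1 h=7 -> lands@14:L; in-air after throw: [b2@8:L b3@9:R b4@13:R b1@14:L]
Beat 8 (L): throw ball2 h=7 -> lands@15:R; in-air after throw: [b3@9:R b4@13:R b1@14:L b2@15:R]
Beat 9 (R): throw ball3 h=3 -> lands@12:L; in-air after throw: [b3@12:L b4@13:R b1@14:L b2@15:R]
Beat 12 (L): throw ball3 h=7 -> lands@19:R; in-air after throw: [b4@13:R b1@14:L b2@15:R b3@19:R]
Beat 13 (R): throw ball4 h=7 -> lands@20:L; in-air after throw: [b1@14:L b2@15:R b3@19:R b4@20:L]
Beat 14 (L): throw ball1 h=7 -> lands@21:R; in-air after throw: [b2@15:R b3@19:R b4@20:L b1@21:R]

Answer: ball2:lands@15:R ball3:lands@19:R ball4:lands@20:L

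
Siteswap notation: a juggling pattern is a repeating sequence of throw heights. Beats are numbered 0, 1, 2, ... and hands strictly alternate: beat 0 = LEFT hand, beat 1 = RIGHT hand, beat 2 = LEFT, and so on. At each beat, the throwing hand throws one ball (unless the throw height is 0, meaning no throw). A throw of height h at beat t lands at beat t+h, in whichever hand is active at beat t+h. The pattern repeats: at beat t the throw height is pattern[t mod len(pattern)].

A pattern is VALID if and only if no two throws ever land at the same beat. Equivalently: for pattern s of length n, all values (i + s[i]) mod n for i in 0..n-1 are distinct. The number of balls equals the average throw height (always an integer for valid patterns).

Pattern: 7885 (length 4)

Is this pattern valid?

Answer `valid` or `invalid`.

i=0: (i + s[i]) mod n = (0 + 7) mod 4 = 3
i=1: (i + s[i]) mod n = (1 + 8) mod 4 = 1
i=2: (i + s[i]) mod n = (2 + 8) mod 4 = 2
i=3: (i + s[i]) mod n = (3 + 5) mod 4 = 0
Residues: [3, 1, 2, 0], distinct: True

Answer: valid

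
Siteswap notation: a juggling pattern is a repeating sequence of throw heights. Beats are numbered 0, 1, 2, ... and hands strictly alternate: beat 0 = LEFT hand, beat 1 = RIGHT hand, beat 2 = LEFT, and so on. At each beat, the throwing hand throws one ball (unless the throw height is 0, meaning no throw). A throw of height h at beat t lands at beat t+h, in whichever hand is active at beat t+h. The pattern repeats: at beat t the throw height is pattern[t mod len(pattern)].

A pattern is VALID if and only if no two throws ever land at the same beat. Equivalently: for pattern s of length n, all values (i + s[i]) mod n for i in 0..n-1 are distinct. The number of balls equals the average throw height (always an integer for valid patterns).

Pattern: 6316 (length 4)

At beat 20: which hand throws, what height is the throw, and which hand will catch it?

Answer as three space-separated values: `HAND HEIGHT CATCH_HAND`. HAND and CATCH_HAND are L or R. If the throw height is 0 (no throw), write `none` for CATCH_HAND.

Answer: L 6 L

Derivation:
Beat 20: 20 mod 2 = 0, so hand = L
Throw height = pattern[20 mod 4] = pattern[0] = 6
Lands at beat 20+6=26, 26 mod 2 = 0, so catch hand = L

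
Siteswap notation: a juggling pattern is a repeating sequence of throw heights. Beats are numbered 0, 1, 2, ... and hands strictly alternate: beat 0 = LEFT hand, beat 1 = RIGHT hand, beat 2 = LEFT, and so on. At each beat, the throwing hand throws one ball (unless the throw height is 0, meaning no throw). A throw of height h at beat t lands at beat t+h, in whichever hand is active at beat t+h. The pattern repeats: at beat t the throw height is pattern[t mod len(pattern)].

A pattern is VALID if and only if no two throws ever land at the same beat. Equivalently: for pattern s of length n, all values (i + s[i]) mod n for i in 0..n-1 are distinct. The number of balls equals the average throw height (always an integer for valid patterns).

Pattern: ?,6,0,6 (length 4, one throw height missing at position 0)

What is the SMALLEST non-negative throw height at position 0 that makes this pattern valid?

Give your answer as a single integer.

Answer: 0

Derivation:
i=0: s[i]=? (unknown)
i=1: (1 + 6) mod 4 = 3
i=2: (2 + 0) mod 4 = 2
i=3: (3 + 6) mod 4 = 1
Known residues: [1, 2, 3]; need a permutation of 0..3, so missing residue r = 0
Need (0 + s) mod 4 = 0; smallest s = (0 - 0) mod 4 = 0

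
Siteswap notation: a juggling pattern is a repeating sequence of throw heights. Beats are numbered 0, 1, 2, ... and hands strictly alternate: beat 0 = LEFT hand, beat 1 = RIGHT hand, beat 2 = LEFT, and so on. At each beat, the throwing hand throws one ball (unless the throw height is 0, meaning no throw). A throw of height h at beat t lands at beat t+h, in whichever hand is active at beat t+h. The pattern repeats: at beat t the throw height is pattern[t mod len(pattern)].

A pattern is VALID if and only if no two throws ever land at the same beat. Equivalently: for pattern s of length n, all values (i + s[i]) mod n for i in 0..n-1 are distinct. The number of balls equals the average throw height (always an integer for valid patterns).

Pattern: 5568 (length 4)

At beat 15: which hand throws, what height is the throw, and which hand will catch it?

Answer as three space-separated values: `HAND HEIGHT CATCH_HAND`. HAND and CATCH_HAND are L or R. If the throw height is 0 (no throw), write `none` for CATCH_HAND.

Beat 15: 15 mod 2 = 1, so hand = R
Throw height = pattern[15 mod 4] = pattern[3] = 8
Lands at beat 15+8=23, 23 mod 2 = 1, so catch hand = R

Answer: R 8 R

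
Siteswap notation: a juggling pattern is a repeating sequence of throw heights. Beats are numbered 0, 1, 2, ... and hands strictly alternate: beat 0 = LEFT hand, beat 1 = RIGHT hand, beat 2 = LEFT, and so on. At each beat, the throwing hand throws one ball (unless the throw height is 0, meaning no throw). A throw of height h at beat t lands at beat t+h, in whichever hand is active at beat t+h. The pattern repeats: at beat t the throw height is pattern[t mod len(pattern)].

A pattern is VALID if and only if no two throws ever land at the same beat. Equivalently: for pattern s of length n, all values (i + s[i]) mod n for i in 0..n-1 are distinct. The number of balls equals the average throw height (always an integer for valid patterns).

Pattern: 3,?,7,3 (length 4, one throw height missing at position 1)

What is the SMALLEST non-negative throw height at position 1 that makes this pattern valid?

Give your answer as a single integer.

Answer: 3

Derivation:
i=0: (0 + 3) mod 4 = 3
i=1: s[i]=? (unknown)
i=2: (2 + 7) mod 4 = 1
i=3: (3 + 3) mod 4 = 2
Known residues: [1, 2, 3]; need a permutation of 0..3, so missing residue r = 0
Need (1 + s) mod 4 = 0; smallest s = (0 - 1) mod 4 = 3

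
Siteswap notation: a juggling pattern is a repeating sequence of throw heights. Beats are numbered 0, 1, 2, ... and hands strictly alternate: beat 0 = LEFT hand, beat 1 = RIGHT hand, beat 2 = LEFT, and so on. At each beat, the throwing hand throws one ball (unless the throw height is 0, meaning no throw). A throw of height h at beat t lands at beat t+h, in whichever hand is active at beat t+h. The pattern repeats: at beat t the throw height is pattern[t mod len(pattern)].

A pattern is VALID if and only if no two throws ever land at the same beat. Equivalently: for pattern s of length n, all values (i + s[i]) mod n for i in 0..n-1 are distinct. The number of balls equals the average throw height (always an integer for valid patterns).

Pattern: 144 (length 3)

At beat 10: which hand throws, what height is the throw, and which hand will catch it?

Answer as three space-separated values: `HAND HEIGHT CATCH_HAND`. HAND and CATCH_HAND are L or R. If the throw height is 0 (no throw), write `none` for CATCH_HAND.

Answer: L 4 L

Derivation:
Beat 10: 10 mod 2 = 0, so hand = L
Throw height = pattern[10 mod 3] = pattern[1] = 4
Lands at beat 10+4=14, 14 mod 2 = 0, so catch hand = L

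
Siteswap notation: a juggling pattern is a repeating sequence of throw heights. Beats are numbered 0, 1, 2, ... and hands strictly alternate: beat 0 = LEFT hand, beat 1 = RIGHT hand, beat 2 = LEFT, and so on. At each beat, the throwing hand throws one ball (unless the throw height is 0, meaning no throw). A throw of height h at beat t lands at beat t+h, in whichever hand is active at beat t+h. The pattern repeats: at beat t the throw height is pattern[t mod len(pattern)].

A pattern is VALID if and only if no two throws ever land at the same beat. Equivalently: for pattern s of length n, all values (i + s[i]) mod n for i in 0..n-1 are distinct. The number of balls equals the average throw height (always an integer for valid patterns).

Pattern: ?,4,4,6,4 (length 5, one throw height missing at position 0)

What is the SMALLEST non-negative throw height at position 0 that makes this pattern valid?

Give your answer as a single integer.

i=0: s[i]=? (unknown)
i=1: (1 + 4) mod 5 = 0
i=2: (2 + 4) mod 5 = 1
i=3: (3 + 6) mod 5 = 4
i=4: (4 + 4) mod 5 = 3
Known residues: [0, 1, 3, 4]; need a permutation of 0..4, so missing residue r = 2
Need (0 + s) mod 5 = 2; smallest s = (2 - 0) mod 5 = 2

Answer: 2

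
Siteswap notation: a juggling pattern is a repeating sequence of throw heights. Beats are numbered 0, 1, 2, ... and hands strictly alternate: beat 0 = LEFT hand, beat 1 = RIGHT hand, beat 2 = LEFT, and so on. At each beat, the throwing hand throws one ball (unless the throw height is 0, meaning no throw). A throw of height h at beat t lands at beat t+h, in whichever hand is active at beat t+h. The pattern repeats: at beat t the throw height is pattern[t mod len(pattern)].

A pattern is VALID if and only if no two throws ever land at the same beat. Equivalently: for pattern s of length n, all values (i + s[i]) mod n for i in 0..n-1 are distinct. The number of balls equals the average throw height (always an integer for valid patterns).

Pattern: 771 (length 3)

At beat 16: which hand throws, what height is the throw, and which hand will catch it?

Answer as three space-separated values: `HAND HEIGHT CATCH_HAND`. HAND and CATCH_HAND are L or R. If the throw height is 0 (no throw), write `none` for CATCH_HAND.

Beat 16: 16 mod 2 = 0, so hand = L
Throw height = pattern[16 mod 3] = pattern[1] = 7
Lands at beat 16+7=23, 23 mod 2 = 1, so catch hand = R

Answer: L 7 R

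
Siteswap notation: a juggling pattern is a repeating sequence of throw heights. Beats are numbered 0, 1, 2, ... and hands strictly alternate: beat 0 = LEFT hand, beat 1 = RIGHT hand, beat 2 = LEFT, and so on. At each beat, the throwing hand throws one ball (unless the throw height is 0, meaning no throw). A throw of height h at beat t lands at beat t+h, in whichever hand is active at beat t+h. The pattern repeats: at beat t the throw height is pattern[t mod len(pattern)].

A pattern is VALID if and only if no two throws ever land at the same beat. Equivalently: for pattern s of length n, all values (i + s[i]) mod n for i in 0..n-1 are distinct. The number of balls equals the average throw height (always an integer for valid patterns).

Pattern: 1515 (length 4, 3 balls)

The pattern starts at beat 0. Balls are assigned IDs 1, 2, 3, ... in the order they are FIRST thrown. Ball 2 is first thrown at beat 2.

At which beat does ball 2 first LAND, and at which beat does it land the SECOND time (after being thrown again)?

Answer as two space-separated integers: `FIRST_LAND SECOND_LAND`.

Answer: 3 8

Derivation:
Beat 0 (L): throw ball1 h=1 -> lands@1:R; in-air after throw: [b1@1:R]
Beat 1 (R): throw ball1 h=5 -> lands@6:L; in-air after throw: [b1@6:L]
Beat 2 (L): throw ball2 h=1 -> lands@3:R; in-air after throw: [b2@3:R b1@6:L]
Beat 3 (R): throw ball2 h=5 -> lands@8:L; in-air after throw: [b1@6:L b2@8:L]
Beat 4 (L): throw ball3 h=1 -> lands@5:R; in-air after throw: [b3@5:R b1@6:L b2@8:L]
Beat 5 (R): throw ball3 h=5 -> lands@10:L; in-air after throw: [b1@6:L b2@8:L b3@10:L]
Beat 6 (L): throw ball1 h=1 -> lands@7:R; in-air after throw: [b1@7:R b2@8:L b3@10:L]
Beat 7 (R): throw ball1 h=5 -> lands@12:L; in-air after throw: [b2@8:L b3@10:L b1@12:L]
Beat 8 (L): throw ball2 h=1 -> lands@9:R; in-air after throw: [b2@9:R b3@10:L b1@12:L]
Ball 2: thrown@2 h=1 -> first land @3; rethrown@3 h=5 -> second land @8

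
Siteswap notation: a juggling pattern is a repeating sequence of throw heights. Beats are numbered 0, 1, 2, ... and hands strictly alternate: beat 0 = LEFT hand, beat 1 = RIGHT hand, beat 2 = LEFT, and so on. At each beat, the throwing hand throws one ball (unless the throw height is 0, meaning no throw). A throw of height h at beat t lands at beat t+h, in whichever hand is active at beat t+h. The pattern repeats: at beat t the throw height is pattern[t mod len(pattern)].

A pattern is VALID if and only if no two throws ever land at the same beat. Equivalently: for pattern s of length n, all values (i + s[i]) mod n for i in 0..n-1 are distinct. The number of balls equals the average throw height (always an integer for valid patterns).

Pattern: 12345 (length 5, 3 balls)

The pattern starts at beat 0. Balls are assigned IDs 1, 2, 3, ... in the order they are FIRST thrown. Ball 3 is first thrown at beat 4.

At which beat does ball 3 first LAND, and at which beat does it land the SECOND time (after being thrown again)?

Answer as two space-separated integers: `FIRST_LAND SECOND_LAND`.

Answer: 9 14

Derivation:
Beat 0 (L): throw ball1 h=1 -> lands@1:R; in-air after throw: [b1@1:R]
Beat 1 (R): throw ball1 h=2 -> lands@3:R; in-air after throw: [b1@3:R]
Beat 2 (L): throw ball2 h=3 -> lands@5:R; in-air after throw: [b1@3:R b2@5:R]
Beat 3 (R): throw ball1 h=4 -> lands@7:R; in-air after throw: [b2@5:R b1@7:R]
Beat 4 (L): throw ball3 h=5 -> lands@9:R; in-air after throw: [b2@5:R b1@7:R b3@9:R]
Beat 5 (R): throw ball2 h=1 -> lands@6:L; in-air after throw: [b2@6:L b1@7:R b3@9:R]
Beat 6 (L): throw ball2 h=2 -> lands@8:L; in-air after throw: [b1@7:R b2@8:L b3@9:R]
Beat 7 (R): throw ball1 h=3 -> lands@10:L; in-air after throw: [b2@8:L b3@9:R b1@10:L]
Beat 8 (L): throw ball2 h=4 -> lands@12:L; in-air after throw: [b3@9:R b1@10:L b2@12:L]
Beat 9 (R): throw ball3 h=5 -> lands@14:L; in-air after throw: [b1@10:L b2@12:L b3@14:L]
Beat 10 (L): throw ball1 h=1 -> lands@11:R; in-air after throw: [b1@11:R b2@12:L b3@14:L]
Beat 11 (R): throw ball1 h=2 -> lands@13:R; in-air after throw: [b2@12:L b1@13:R b3@14:L]
Beat 12 (L): throw ball2 h=3 -> lands@15:R; in-air after throw: [b1@13:R b3@14:L b2@15:R]
Beat 13 (R): throw ball1 h=4 -> lands@17:R; in-air after throw: [b3@14:L b2@15:R b1@17:R]
Beat 14 (L): throw ball3 h=5 -> lands@19:R; in-air after throw: [b2@15:R b1@17:R b3@19:R]
Ball 3: thrown@4 h=5 -> first land @9; rethrown@9 h=5 -> second land @14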